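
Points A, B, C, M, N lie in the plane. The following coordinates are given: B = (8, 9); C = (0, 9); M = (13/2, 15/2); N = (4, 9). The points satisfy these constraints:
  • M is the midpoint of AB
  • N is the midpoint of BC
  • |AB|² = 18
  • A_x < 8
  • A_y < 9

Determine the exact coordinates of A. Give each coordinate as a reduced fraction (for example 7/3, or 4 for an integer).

1. A_x = 5  [A = 2·M−B = 2·(13/2, 15/2)−(8, 9)]
2. A_y = 6  [A = 2·M−B = 2·(13/2, 15/2)−(8, 9)]
   so A = (5, 6)

A = (5, 6)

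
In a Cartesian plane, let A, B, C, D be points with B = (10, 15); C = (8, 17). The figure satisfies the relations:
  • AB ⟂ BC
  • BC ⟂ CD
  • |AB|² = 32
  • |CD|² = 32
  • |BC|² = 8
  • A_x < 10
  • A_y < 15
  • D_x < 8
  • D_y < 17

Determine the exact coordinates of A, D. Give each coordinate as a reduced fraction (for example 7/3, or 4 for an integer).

1. A_x = 6  [[AB ⟂ BC ⇒ 2x-2y+10=0] ∩ [|A−(10, 15)|²=32]]
2. A_y = 11  [[AB ⟂ BC ⇒ 2x-2y+10=0] ∩ [|A−(10, 15)|²=32]]
   so A = (6, 11)
3. D_x = 4  [[BC ⟂ CD ⇒ -2x+2y-18=0] ∩ [|D−(8, 17)|²=32]]
4. D_y = 13  [[BC ⟂ CD ⇒ -2x+2y-18=0] ∩ [|D−(8, 17)|²=32]]
   so D = (4, 13)

A = (6, 11)
D = (4, 13)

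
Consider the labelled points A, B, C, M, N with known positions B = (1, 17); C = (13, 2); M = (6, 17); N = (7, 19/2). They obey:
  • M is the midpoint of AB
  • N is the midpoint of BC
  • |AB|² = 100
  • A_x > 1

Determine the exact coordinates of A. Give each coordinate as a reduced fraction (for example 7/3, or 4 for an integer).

1. A_x = 11  [A = 2·M−B = 2·(6, 17)−(1, 17)]
2. A_y = 17  [A = 2·M−B = 2·(6, 17)−(1, 17)]
   so A = (11, 17)

A = (11, 17)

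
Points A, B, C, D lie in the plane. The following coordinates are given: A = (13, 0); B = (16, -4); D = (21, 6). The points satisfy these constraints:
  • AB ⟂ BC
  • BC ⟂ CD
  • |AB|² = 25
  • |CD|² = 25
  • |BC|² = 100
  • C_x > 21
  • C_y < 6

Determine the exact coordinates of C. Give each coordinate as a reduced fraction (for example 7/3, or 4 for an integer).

1. C_x = 24  [[AB ⟂ BC ⇒ 3x-4y-64=0] ∩ [|C−(21, 6)|²=25]]
2. C_y = 2  [[AB ⟂ BC ⇒ 3x-4y-64=0] ∩ [|C−(21, 6)|²=25]]
   so C = (24, 2)

C = (24, 2)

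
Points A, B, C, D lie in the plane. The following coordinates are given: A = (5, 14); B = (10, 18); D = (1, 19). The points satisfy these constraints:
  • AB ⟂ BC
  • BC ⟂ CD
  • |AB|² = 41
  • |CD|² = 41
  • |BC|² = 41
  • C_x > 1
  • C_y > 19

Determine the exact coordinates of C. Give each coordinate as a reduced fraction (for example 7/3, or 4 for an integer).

1. C_x = 6  [[AB ⟂ BC ⇒ 5x+4y-122=0] ∩ [|C−(1, 19)|²=41]]
2. C_y = 23  [[AB ⟂ BC ⇒ 5x+4y-122=0] ∩ [|C−(1, 19)|²=41]]
   so C = (6, 23)

C = (6, 23)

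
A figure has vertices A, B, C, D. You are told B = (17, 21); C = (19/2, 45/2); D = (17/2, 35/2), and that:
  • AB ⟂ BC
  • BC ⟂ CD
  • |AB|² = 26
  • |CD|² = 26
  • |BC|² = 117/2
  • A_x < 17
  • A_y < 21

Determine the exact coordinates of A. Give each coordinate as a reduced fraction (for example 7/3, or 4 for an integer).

1. A_x = 16  [[AB ⟂ BC ⇒ 15/2x-3/2y-96=0] ∩ [|A−(17, 21)|²=26]]
2. A_y = 16  [[AB ⟂ BC ⇒ 15/2x-3/2y-96=0] ∩ [|A−(17, 21)|²=26]]
   so A = (16, 16)

A = (16, 16)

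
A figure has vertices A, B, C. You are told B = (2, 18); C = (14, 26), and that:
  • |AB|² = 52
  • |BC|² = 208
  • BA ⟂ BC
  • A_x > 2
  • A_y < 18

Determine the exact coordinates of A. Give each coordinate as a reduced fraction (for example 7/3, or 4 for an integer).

1. A_x = 6  [[BA ⟂ BC ⇒ 12x+8y-168=0] ∩ [|A−(2, 18)|²=52]]
2. A_y = 12  [[BA ⟂ BC ⇒ 12x+8y-168=0] ∩ [|A−(2, 18)|²=52]]
   so A = (6, 12)

A = (6, 12)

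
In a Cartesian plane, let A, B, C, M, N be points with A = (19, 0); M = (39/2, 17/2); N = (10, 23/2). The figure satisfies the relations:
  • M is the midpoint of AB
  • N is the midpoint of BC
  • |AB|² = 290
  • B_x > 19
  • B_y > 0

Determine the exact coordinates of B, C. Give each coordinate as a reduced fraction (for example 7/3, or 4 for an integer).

1. B_x = 20  [B = 2·M−A = 2·(39/2, 17/2)−(19, 0)]
2. B_y = 17  [B = 2·M−A = 2·(39/2, 17/2)−(19, 0)]
   so B = (20, 17)
3. C_x = 0  [C = 2·N−B = 2·(10, 23/2)−(20, 17)]
4. C_y = 6  [C = 2·N−B = 2·(10, 23/2)−(20, 17)]
   so C = (0, 6)

B = (20, 17)
C = (0, 6)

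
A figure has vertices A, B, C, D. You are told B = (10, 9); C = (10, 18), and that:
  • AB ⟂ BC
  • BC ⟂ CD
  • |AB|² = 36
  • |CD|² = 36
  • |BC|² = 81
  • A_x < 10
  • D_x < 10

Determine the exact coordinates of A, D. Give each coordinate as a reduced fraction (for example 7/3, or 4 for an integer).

1. A_x = 4  [[AB ⟂ BC ⇒ -9y+81=0] ∩ [|A−(10, 9)|²=36]]
2. A_y = 9  [[AB ⟂ BC ⇒ -9y+81=0] ∩ [|A−(10, 9)|²=36]]
   so A = (4, 9)
3. D_x = 4  [[BC ⟂ CD ⇒ 9y-162=0] ∩ [|D−(10, 18)|²=36]]
4. D_y = 18  [[BC ⟂ CD ⇒ 9y-162=0] ∩ [|D−(10, 18)|²=36]]
   so D = (4, 18)

A = (4, 9)
D = (4, 18)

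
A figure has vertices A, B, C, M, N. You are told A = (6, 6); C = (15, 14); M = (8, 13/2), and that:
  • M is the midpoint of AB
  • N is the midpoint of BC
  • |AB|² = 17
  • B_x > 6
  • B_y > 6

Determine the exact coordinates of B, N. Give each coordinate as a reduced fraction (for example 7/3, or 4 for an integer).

1. B_x = 10  [B = 2·M−A = 2·(8, 13/2)−(6, 6)]
2. B_y = 7  [B = 2·M−A = 2·(8, 13/2)−(6, 6)]
   so B = (10, 7)
3. N_x = 25/2  [2·N = B+C = (10, 7)+(15, 14)]
4. N_y = 21/2  [2·N = B+C = (10, 7)+(15, 14)]
   so N = (25/2, 21/2)

B = (10, 7)
N = (25/2, 21/2)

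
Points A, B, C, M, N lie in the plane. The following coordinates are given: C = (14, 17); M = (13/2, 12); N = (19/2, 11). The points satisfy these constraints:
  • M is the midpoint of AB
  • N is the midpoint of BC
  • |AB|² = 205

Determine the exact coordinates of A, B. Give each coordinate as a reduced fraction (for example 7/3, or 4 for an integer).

1. B_x = 5  [B = 2·N−C = 2·(19/2, 11)−(14, 17)]
2. B_y = 5  [B = 2·N−C = 2·(19/2, 11)−(14, 17)]
   so B = (5, 5)
3. A_x = 8  [A = 2·M−B = 2·(13/2, 12)−(5, 5)]
4. A_y = 19  [A = 2·M−B = 2·(13/2, 12)−(5, 5)]
   so A = (8, 19)

A = (8, 19)
B = (5, 5)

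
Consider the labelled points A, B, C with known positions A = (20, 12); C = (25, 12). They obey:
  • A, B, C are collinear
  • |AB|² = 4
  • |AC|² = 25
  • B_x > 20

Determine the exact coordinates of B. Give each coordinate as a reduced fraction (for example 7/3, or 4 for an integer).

1. B_x = 22  [[A, B, C are collinear ⇒ -5y+60=0] ∩ [|B−(20, 12)|²=4]]
2. B_y = 12  [[A, B, C are collinear ⇒ -5y+60=0] ∩ [|B−(20, 12)|²=4]]
   so B = (22, 12)

B = (22, 12)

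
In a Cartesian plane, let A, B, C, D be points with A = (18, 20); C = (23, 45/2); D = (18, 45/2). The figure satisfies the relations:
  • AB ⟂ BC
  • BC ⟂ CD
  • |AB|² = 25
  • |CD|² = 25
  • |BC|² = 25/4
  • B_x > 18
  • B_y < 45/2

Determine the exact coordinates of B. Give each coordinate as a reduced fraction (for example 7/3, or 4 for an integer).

1. B_x = 23  [[BC ⟂ CD ⇒ 5x-115=0] ∩ [|B−(18, 20)|²=25]]
2. B_y = 20  [[BC ⟂ CD ⇒ 5x-115=0] ∩ [|B−(18, 20)|²=25]]
   so B = (23, 20)

B = (23, 20)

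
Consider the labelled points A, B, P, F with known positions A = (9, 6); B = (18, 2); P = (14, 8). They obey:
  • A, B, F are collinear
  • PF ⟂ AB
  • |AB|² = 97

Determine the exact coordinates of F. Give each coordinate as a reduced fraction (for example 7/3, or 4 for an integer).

1. F_x = 1206/97  [[A, B, F are collinear ⇒ 4x+9y-90=0] ∩ [PF ⟂ AB ⇒ 9x-4y-94=0]]
2. F_y = 434/97  [[A, B, F are collinear ⇒ 4x+9y-90=0] ∩ [PF ⟂ AB ⇒ 9x-4y-94=0]]
   so F = (1206/97, 434/97)

F = (1206/97, 434/97)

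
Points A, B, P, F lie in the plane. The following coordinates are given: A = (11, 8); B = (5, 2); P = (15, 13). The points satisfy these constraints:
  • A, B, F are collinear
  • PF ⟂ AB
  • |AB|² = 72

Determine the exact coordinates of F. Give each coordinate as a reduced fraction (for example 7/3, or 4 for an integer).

F = (31/2, 25/2)

1. F_x = 31/2  [[A, B, F are collinear ⇒ 6x-6y-18=0] ∩ [PF ⟂ AB ⇒ -6x-6y+168=0]]
2. F_y = 25/2  [[A, B, F are collinear ⇒ 6x-6y-18=0] ∩ [PF ⟂ AB ⇒ -6x-6y+168=0]]
   so F = (31/2, 25/2)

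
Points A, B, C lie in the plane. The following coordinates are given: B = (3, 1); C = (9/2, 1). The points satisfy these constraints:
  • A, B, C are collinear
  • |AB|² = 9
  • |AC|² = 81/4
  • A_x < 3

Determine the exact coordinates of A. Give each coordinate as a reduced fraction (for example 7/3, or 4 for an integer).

1. A_x = 0  [[A, B, C are collinear ⇒ 3/2y-3/2=0] ∩ [|A−(3, 1)|²=9]]
2. A_y = 1  [[A, B, C are collinear ⇒ 3/2y-3/2=0] ∩ [|A−(3, 1)|²=9]]
   so A = (0, 1)

A = (0, 1)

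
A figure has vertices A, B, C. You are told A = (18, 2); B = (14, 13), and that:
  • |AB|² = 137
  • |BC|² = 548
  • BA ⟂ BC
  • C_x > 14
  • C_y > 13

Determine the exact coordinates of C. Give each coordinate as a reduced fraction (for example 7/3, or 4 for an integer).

C = (36, 21)

1. C_x = 36  [[BA ⟂ BC ⇒ 4x-11y+87=0] ∩ [|C−(14, 13)|²=548]]
2. C_y = 21  [[BA ⟂ BC ⇒ 4x-11y+87=0] ∩ [|C−(14, 13)|²=548]]
   so C = (36, 21)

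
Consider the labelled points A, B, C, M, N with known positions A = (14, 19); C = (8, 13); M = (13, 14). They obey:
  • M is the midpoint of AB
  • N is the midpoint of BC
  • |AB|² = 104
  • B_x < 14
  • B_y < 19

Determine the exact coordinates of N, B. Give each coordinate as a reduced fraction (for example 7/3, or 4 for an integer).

N = (10, 11)
B = (12, 9)

1. B_x = 12  [B = 2·M−A = 2·(13, 14)−(14, 19)]
2. B_y = 9  [B = 2·M−A = 2·(13, 14)−(14, 19)]
   so B = (12, 9)
3. N_x = 10  [2·N = B+C = (12, 9)+(8, 13)]
4. N_y = 11  [2·N = B+C = (12, 9)+(8, 13)]
   so N = (10, 11)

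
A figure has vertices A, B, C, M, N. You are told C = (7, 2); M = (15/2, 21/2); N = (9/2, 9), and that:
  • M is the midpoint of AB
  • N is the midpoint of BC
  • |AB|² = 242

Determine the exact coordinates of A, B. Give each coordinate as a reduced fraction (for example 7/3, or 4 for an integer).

A = (13, 5)
B = (2, 16)

1. B_x = 2  [B = 2·N−C = 2·(9/2, 9)−(7, 2)]
2. B_y = 16  [B = 2·N−C = 2·(9/2, 9)−(7, 2)]
   so B = (2, 16)
3. A_x = 13  [A = 2·M−B = 2·(15/2, 21/2)−(2, 16)]
4. A_y = 5  [A = 2·M−B = 2·(15/2, 21/2)−(2, 16)]
   so A = (13, 5)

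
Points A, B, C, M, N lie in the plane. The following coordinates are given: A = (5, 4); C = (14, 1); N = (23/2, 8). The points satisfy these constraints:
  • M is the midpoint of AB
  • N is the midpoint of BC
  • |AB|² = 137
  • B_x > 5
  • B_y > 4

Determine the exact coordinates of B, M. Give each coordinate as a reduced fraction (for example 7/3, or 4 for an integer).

B = (9, 15)
M = (7, 19/2)

1. B_x = 9  [B = 2·N−C = 2·(23/2, 8)−(14, 1)]
2. B_y = 15  [B = 2·N−C = 2·(23/2, 8)−(14, 1)]
   so B = (9, 15)
3. M_x = 7  [2·M = A+B = (5, 4)+(9, 15)]
4. M_y = 19/2  [2·M = A+B = (5, 4)+(9, 15)]
   so M = (7, 19/2)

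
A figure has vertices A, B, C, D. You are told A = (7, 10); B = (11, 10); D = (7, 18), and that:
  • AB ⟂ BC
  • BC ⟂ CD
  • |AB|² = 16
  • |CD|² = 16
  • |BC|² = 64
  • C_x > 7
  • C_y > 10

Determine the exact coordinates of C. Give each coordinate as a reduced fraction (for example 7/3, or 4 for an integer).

1. C_x = 11  [[AB ⟂ BC ⇒ 4x-44=0] ∩ [|C−(7, 18)|²=16]]
2. C_y = 18  [[AB ⟂ BC ⇒ 4x-44=0] ∩ [|C−(7, 18)|²=16]]
   so C = (11, 18)

C = (11, 18)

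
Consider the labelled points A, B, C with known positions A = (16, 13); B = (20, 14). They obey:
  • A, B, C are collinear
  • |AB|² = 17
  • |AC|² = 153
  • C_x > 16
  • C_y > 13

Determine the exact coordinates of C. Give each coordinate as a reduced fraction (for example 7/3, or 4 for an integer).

1. C_x = 28  [[A, B, C are collinear ⇒ -1x+4y-36=0] ∩ [|C−(16, 13)|²=153]]
2. C_y = 16  [[A, B, C are collinear ⇒ -1x+4y-36=0] ∩ [|C−(16, 13)|²=153]]
   so C = (28, 16)

C = (28, 16)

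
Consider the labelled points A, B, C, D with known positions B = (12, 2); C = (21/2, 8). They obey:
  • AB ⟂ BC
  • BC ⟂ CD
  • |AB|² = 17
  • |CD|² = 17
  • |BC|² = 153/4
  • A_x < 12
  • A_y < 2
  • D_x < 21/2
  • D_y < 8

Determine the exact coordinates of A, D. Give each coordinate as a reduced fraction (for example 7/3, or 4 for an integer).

1. A_x = 8  [[AB ⟂ BC ⇒ 3/2x-6y-6=0] ∩ [|A−(12, 2)|²=17]]
2. A_y = 1  [[AB ⟂ BC ⇒ 3/2x-6y-6=0] ∩ [|A−(12, 2)|²=17]]
   so A = (8, 1)
3. D_x = 13/2  [[BC ⟂ CD ⇒ -3/2x+6y-129/4=0] ∩ [|D−(21/2, 8)|²=17]]
4. D_y = 7  [[BC ⟂ CD ⇒ -3/2x+6y-129/4=0] ∩ [|D−(21/2, 8)|²=17]]
   so D = (13/2, 7)

A = (8, 1)
D = (13/2, 7)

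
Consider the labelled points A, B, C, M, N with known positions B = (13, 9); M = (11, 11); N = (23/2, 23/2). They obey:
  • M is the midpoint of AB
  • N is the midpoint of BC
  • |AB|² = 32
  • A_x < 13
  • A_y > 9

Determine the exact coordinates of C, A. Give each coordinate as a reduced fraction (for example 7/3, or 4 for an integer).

1. A_x = 9  [A = 2·M−B = 2·(11, 11)−(13, 9)]
2. A_y = 13  [A = 2·M−B = 2·(11, 11)−(13, 9)]
   so A = (9, 13)
3. C_x = 10  [C = 2·N−B = 2·(23/2, 23/2)−(13, 9)]
4. C_y = 14  [C = 2·N−B = 2·(23/2, 23/2)−(13, 9)]
   so C = (10, 14)

C = (10, 14)
A = (9, 13)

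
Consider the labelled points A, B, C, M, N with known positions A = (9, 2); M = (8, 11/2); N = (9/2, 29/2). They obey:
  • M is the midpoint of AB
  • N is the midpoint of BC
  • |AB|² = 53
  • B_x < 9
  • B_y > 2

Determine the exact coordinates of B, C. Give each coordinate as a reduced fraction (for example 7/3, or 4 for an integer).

1. B_x = 7  [B = 2·M−A = 2·(8, 11/2)−(9, 2)]
2. B_y = 9  [B = 2·M−A = 2·(8, 11/2)−(9, 2)]
   so B = (7, 9)
3. C_x = 2  [C = 2·N−B = 2·(9/2, 29/2)−(7, 9)]
4. C_y = 20  [C = 2·N−B = 2·(9/2, 29/2)−(7, 9)]
   so C = (2, 20)

B = (7, 9)
C = (2, 20)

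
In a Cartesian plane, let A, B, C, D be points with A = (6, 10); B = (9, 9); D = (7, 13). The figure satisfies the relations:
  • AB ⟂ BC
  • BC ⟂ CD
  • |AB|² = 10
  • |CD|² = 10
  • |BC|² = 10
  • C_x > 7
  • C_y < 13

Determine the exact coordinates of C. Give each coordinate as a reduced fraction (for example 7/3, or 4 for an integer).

1. C_x = 10  [[AB ⟂ BC ⇒ 3x-1y-18=0] ∩ [|C−(7, 13)|²=10]]
2. C_y = 12  [[AB ⟂ BC ⇒ 3x-1y-18=0] ∩ [|C−(7, 13)|²=10]]
   so C = (10, 12)

C = (10, 12)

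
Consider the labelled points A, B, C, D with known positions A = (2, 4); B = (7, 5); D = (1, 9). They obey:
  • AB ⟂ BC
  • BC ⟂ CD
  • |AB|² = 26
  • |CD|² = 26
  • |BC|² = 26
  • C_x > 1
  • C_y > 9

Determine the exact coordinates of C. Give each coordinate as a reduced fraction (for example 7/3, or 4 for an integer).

1. C_x = 6  [[AB ⟂ BC ⇒ 5x+1y-40=0] ∩ [|C−(1, 9)|²=26]]
2. C_y = 10  [[AB ⟂ BC ⇒ 5x+1y-40=0] ∩ [|C−(1, 9)|²=26]]
   so C = (6, 10)

C = (6, 10)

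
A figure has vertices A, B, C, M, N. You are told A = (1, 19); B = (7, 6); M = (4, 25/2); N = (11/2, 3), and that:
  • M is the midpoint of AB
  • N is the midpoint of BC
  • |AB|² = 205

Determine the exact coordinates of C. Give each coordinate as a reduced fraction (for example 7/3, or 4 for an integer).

C = (4, 0)

1. C_x = 4  [C = 2·N−B = 2·(11/2, 3)−(7, 6)]
2. C_y = 0  [C = 2·N−B = 2·(11/2, 3)−(7, 6)]
   so C = (4, 0)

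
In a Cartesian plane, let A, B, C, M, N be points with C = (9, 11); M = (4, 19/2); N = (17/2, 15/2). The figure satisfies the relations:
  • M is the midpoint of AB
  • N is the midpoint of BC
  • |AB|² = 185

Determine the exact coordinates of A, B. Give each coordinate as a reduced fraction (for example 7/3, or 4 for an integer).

1. B_x = 8  [B = 2·N−C = 2·(17/2, 15/2)−(9, 11)]
2. B_y = 4  [B = 2·N−C = 2·(17/2, 15/2)−(9, 11)]
   so B = (8, 4)
3. A_x = 0  [A = 2·M−B = 2·(4, 19/2)−(8, 4)]
4. A_y = 15  [A = 2·M−B = 2·(4, 19/2)−(8, 4)]
   so A = (0, 15)

A = (0, 15)
B = (8, 4)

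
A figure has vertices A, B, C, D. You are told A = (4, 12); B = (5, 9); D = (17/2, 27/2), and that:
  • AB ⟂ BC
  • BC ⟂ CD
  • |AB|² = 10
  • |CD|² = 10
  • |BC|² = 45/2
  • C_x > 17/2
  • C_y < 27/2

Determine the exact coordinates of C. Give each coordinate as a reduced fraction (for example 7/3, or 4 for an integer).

1. C_x = 19/2  [[AB ⟂ BC ⇒ 1x-3y+22=0] ∩ [|C−(17/2, 27/2)|²=10]]
2. C_y = 21/2  [[AB ⟂ BC ⇒ 1x-3y+22=0] ∩ [|C−(17/2, 27/2)|²=10]]
   so C = (19/2, 21/2)

C = (19/2, 21/2)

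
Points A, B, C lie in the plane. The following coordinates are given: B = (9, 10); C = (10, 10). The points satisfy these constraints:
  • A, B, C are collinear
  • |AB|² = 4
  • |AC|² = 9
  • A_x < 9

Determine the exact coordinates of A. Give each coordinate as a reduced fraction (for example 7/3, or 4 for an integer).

A = (7, 10)

1. A_x = 7  [[A, B, C are collinear ⇒ 1y-10=0] ∩ [|A−(9, 10)|²=4]]
2. A_y = 10  [[A, B, C are collinear ⇒ 1y-10=0] ∩ [|A−(9, 10)|²=4]]
   so A = (7, 10)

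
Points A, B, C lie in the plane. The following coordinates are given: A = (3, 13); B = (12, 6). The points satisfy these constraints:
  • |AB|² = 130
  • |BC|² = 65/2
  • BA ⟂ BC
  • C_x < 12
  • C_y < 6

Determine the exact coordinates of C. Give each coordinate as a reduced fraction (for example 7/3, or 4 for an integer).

C = (17/2, 3/2)

1. C_x = 17/2  [[BA ⟂ BC ⇒ -9x+7y+66=0] ∩ [|C−(12, 6)|²=65/2]]
2. C_y = 3/2  [[BA ⟂ BC ⇒ -9x+7y+66=0] ∩ [|C−(12, 6)|²=65/2]]
   so C = (17/2, 3/2)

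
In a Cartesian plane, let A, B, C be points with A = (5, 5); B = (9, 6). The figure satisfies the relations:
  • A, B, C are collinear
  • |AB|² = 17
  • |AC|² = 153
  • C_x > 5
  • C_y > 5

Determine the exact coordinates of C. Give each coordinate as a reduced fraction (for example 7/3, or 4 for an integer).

1. C_x = 17  [[A, B, C are collinear ⇒ -1x+4y-15=0] ∩ [|C−(5, 5)|²=153]]
2. C_y = 8  [[A, B, C are collinear ⇒ -1x+4y-15=0] ∩ [|C−(5, 5)|²=153]]
   so C = (17, 8)

C = (17, 8)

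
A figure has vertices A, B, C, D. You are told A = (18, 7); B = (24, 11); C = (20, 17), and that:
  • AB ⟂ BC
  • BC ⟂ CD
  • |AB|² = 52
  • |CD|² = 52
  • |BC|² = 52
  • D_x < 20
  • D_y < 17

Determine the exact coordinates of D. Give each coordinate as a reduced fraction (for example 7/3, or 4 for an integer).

1. D_x = 14  [[BC ⟂ CD ⇒ -4x+6y-22=0] ∩ [|D−(20, 17)|²=52]]
2. D_y = 13  [[BC ⟂ CD ⇒ -4x+6y-22=0] ∩ [|D−(20, 17)|²=52]]
   so D = (14, 13)

D = (14, 13)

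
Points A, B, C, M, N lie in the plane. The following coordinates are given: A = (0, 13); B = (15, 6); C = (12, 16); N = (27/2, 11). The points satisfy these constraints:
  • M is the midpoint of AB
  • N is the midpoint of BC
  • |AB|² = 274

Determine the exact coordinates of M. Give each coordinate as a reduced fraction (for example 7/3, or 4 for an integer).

M = (15/2, 19/2)

1. M_x = 15/2  [2·M = A+B = (0, 13)+(15, 6)]
2. M_y = 19/2  [2·M = A+B = (0, 13)+(15, 6)]
   so M = (15/2, 19/2)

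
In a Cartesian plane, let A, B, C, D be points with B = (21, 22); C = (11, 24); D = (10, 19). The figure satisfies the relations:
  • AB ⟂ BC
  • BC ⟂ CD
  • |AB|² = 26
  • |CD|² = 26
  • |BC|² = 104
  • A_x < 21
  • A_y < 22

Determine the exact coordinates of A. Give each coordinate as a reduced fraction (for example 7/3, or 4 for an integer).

A = (20, 17)

1. A_x = 20  [[AB ⟂ BC ⇒ 10x-2y-166=0] ∩ [|A−(21, 22)|²=26]]
2. A_y = 17  [[AB ⟂ BC ⇒ 10x-2y-166=0] ∩ [|A−(21, 22)|²=26]]
   so A = (20, 17)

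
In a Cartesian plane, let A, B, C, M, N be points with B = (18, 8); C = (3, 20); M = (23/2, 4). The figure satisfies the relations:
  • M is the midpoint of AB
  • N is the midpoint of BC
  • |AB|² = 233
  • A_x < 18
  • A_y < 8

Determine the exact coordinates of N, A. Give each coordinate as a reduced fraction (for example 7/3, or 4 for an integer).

N = (21/2, 14)
A = (5, 0)

1. A_x = 5  [A = 2·M−B = 2·(23/2, 4)−(18, 8)]
2. A_y = 0  [A = 2·M−B = 2·(23/2, 4)−(18, 8)]
   so A = (5, 0)
3. N_x = 21/2  [2·N = B+C = (18, 8)+(3, 20)]
4. N_y = 14  [2·N = B+C = (18, 8)+(3, 20)]
   so N = (21/2, 14)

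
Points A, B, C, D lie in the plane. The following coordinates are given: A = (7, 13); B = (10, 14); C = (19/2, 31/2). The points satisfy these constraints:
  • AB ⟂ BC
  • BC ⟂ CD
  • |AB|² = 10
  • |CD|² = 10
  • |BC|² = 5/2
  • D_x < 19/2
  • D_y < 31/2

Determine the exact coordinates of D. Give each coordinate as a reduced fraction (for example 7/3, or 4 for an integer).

1. D_x = 13/2  [[BC ⟂ CD ⇒ -1/2x+3/2y-37/2=0] ∩ [|D−(19/2, 31/2)|²=10]]
2. D_y = 29/2  [[BC ⟂ CD ⇒ -1/2x+3/2y-37/2=0] ∩ [|D−(19/2, 31/2)|²=10]]
   so D = (13/2, 29/2)

D = (13/2, 29/2)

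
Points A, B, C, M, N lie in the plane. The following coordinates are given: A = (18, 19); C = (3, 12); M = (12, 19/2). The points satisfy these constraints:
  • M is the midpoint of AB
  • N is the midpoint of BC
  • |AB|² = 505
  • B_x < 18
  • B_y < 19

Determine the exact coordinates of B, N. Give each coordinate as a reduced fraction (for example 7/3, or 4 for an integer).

B = (6, 0)
N = (9/2, 6)

1. B_x = 6  [B = 2·M−A = 2·(12, 19/2)−(18, 19)]
2. B_y = 0  [B = 2·M−A = 2·(12, 19/2)−(18, 19)]
   so B = (6, 0)
3. N_x = 9/2  [2·N = B+C = (6, 0)+(3, 12)]
4. N_y = 6  [2·N = B+C = (6, 0)+(3, 12)]
   so N = (9/2, 6)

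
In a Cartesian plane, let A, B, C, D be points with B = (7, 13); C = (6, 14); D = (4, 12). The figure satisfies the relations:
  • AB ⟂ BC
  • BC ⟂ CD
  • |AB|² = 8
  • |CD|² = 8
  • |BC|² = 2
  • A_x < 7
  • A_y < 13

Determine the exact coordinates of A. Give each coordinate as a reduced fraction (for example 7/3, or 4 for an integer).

A = (5, 11)

1. A_x = 5  [[AB ⟂ BC ⇒ 1x-1y+6=0] ∩ [|A−(7, 13)|²=8]]
2. A_y = 11  [[AB ⟂ BC ⇒ 1x-1y+6=0] ∩ [|A−(7, 13)|²=8]]
   so A = (5, 11)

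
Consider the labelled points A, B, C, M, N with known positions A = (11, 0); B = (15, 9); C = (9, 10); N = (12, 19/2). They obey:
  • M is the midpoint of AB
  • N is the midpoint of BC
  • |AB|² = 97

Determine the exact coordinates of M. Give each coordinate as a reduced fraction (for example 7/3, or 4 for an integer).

M = (13, 9/2)

1. M_x = 13  [2·M = A+B = (11, 0)+(15, 9)]
2. M_y = 9/2  [2·M = A+B = (11, 0)+(15, 9)]
   so M = (13, 9/2)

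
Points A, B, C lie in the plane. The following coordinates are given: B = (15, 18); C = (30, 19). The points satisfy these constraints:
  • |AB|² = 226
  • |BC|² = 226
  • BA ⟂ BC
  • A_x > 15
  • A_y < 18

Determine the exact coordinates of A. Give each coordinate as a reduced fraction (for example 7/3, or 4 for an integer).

1. A_x = 16  [[BA ⟂ BC ⇒ 15x+1y-243=0] ∩ [|A−(15, 18)|²=226]]
2. A_y = 3  [[BA ⟂ BC ⇒ 15x+1y-243=0] ∩ [|A−(15, 18)|²=226]]
   so A = (16, 3)

A = (16, 3)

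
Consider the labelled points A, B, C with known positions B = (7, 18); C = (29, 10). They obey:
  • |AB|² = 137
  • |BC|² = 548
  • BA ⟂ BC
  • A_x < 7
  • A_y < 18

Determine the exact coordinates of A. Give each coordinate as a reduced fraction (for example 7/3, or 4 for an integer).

A = (3, 7)

1. A_x = 3  [[BA ⟂ BC ⇒ 22x-8y-10=0] ∩ [|A−(7, 18)|²=137]]
2. A_y = 7  [[BA ⟂ BC ⇒ 22x-8y-10=0] ∩ [|A−(7, 18)|²=137]]
   so A = (3, 7)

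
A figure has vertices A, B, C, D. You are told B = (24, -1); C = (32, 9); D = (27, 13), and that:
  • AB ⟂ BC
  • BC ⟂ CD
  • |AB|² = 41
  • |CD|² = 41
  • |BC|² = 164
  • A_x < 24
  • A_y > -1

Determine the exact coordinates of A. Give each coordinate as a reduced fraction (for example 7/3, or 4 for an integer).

1. A_x = 19  [[AB ⟂ BC ⇒ -8x-10y+182=0] ∩ [|A−(24, -1)|²=41]]
2. A_y = 3  [[AB ⟂ BC ⇒ -8x-10y+182=0] ∩ [|A−(24, -1)|²=41]]
   so A = (19, 3)

A = (19, 3)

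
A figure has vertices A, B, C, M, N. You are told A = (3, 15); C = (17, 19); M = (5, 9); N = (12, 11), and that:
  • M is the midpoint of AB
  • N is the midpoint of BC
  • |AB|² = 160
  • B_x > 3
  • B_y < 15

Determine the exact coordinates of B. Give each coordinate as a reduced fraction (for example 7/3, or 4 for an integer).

B = (7, 3)

1. B_x = 7  [B = 2·M−A = 2·(5, 9)−(3, 15)]
2. B_y = 3  [B = 2·M−A = 2·(5, 9)−(3, 15)]
   so B = (7, 3)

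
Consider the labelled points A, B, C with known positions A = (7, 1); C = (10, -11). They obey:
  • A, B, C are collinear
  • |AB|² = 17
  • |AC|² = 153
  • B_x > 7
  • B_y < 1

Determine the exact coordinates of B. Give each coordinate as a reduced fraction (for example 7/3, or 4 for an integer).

1. B_x = 8  [[A, B, C are collinear ⇒ -12x-3y+87=0] ∩ [|B−(7, 1)|²=17]]
2. B_y = -3  [[A, B, C are collinear ⇒ -12x-3y+87=0] ∩ [|B−(7, 1)|²=17]]
   so B = (8, -3)

B = (8, -3)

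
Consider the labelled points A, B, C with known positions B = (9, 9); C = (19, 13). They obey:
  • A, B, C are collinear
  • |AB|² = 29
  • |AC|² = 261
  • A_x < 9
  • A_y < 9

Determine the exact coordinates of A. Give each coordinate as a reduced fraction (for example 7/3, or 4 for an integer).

A = (4, 7)

1. A_x = 4  [[A, B, C are collinear ⇒ -4x+10y-54=0] ∩ [|A−(9, 9)|²=29]]
2. A_y = 7  [[A, B, C are collinear ⇒ -4x+10y-54=0] ∩ [|A−(9, 9)|²=29]]
   so A = (4, 7)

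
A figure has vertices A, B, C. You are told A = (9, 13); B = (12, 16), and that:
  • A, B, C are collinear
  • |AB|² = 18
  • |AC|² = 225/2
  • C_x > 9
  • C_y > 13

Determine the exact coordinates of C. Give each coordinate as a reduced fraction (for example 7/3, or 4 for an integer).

1. C_x = 33/2  [[A, B, C are collinear ⇒ -3x+3y-12=0] ∩ [|C−(9, 13)|²=225/2]]
2. C_y = 41/2  [[A, B, C are collinear ⇒ -3x+3y-12=0] ∩ [|C−(9, 13)|²=225/2]]
   so C = (33/2, 41/2)

C = (33/2, 41/2)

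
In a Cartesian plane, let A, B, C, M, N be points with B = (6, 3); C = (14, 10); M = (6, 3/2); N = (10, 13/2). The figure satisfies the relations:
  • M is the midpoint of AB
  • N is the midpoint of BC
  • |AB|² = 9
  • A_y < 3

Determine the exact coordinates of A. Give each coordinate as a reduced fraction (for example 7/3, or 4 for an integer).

A = (6, 0)

1. A_x = 6  [A = 2·M−B = 2·(6, 3/2)−(6, 3)]
2. A_y = 0  [A = 2·M−B = 2·(6, 3/2)−(6, 3)]
   so A = (6, 0)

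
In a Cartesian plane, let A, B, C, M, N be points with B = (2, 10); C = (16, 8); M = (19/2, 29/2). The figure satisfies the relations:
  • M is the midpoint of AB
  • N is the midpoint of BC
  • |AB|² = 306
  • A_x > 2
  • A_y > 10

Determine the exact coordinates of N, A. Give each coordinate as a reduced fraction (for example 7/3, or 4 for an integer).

1. A_x = 17  [A = 2·M−B = 2·(19/2, 29/2)−(2, 10)]
2. A_y = 19  [A = 2·M−B = 2·(19/2, 29/2)−(2, 10)]
   so A = (17, 19)
3. N_x = 9  [2·N = B+C = (2, 10)+(16, 8)]
4. N_y = 9  [2·N = B+C = (2, 10)+(16, 8)]
   so N = (9, 9)

N = (9, 9)
A = (17, 19)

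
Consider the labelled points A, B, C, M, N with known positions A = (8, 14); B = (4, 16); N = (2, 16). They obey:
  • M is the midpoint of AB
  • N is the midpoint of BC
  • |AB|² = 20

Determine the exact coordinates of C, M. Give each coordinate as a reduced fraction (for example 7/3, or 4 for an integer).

1. M_x = 6  [2·M = A+B = (8, 14)+(4, 16)]
2. M_y = 15  [2·M = A+B = (8, 14)+(4, 16)]
   so M = (6, 15)
3. C_x = 0  [C = 2·N−B = 2·(2, 16)−(4, 16)]
4. C_y = 16  [C = 2·N−B = 2·(2, 16)−(4, 16)]
   so C = (0, 16)

C = (0, 16)
M = (6, 15)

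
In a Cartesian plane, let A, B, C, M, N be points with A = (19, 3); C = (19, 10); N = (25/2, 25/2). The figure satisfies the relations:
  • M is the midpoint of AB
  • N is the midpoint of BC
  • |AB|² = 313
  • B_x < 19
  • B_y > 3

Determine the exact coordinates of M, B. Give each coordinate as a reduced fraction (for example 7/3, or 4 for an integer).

M = (25/2, 9)
B = (6, 15)

1. B_x = 6  [B = 2·N−C = 2·(25/2, 25/2)−(19, 10)]
2. B_y = 15  [B = 2·N−C = 2·(25/2, 25/2)−(19, 10)]
   so B = (6, 15)
3. M_x = 25/2  [2·M = A+B = (19, 3)+(6, 15)]
4. M_y = 9  [2·M = A+B = (19, 3)+(6, 15)]
   so M = (25/2, 9)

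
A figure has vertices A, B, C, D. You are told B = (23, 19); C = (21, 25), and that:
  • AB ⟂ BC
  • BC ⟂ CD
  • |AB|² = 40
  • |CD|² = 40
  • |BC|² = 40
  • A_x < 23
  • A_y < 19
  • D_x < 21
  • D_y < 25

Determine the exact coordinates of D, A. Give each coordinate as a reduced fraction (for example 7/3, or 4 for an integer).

D = (15, 23)
A = (17, 17)

1. D_x = 15  [[BC ⟂ CD ⇒ -2x+6y-108=0] ∩ [|D−(21, 25)|²=40]]
2. D_y = 23  [[BC ⟂ CD ⇒ -2x+6y-108=0] ∩ [|D−(21, 25)|²=40]]
   so D = (15, 23)
3. A_x = 17  [[AB ⟂ BC ⇒ 2x-6y+68=0] ∩ [|A−(23, 19)|²=40]]
4. A_y = 17  [[AB ⟂ BC ⇒ 2x-6y+68=0] ∩ [|A−(23, 19)|²=40]]
   so A = (17, 17)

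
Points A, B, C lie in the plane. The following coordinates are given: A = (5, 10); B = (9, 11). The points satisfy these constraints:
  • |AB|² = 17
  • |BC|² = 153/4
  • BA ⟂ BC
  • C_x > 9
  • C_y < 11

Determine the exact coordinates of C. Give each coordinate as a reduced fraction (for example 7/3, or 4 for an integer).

C = (21/2, 5)

1. C_x = 21/2  [[BA ⟂ BC ⇒ -4x-1y+47=0] ∩ [|C−(9, 11)|²=153/4]]
2. C_y = 5  [[BA ⟂ BC ⇒ -4x-1y+47=0] ∩ [|C−(9, 11)|²=153/4]]
   so C = (21/2, 5)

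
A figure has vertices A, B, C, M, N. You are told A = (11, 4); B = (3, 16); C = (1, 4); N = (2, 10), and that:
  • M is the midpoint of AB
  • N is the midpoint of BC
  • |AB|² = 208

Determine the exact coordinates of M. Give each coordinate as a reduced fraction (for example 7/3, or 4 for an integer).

M = (7, 10)

1. M_x = 7  [2·M = A+B = (11, 4)+(3, 16)]
2. M_y = 10  [2·M = A+B = (11, 4)+(3, 16)]
   so M = (7, 10)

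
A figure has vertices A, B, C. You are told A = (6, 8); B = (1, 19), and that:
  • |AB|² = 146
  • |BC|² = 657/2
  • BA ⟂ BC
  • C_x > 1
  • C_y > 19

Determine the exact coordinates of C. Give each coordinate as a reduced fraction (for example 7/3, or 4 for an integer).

1. C_x = 35/2  [[BA ⟂ BC ⇒ 5x-11y+204=0] ∩ [|C−(1, 19)|²=657/2]]
2. C_y = 53/2  [[BA ⟂ BC ⇒ 5x-11y+204=0] ∩ [|C−(1, 19)|²=657/2]]
   so C = (35/2, 53/2)

C = (35/2, 53/2)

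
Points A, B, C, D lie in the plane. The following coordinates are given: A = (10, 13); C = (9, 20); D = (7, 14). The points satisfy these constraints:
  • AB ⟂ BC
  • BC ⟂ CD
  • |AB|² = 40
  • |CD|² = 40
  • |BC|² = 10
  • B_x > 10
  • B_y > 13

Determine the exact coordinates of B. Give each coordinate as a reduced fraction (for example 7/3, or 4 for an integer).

1. B_x = 12  [[BC ⟂ CD ⇒ 2x+6y-138=0] ∩ [|B−(10, 13)|²=40]]
2. B_y = 19  [[BC ⟂ CD ⇒ 2x+6y-138=0] ∩ [|B−(10, 13)|²=40]]
   so B = (12, 19)

B = (12, 19)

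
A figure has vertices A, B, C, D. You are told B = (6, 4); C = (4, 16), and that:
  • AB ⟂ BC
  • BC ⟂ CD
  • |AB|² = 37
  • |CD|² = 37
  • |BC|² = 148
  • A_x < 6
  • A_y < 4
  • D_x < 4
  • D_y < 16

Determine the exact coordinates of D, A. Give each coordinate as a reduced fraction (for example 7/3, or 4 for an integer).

D = (-2, 15)
A = (0, 3)

1. D_x = -2  [[BC ⟂ CD ⇒ -2x+12y-184=0] ∩ [|D−(4, 16)|²=37]]
2. D_y = 15  [[BC ⟂ CD ⇒ -2x+12y-184=0] ∩ [|D−(4, 16)|²=37]]
   so D = (-2, 15)
3. A_x = 0  [[AB ⟂ BC ⇒ 2x-12y+36=0] ∩ [|A−(6, 4)|²=37]]
4. A_y = 3  [[AB ⟂ BC ⇒ 2x-12y+36=0] ∩ [|A−(6, 4)|²=37]]
   so A = (0, 3)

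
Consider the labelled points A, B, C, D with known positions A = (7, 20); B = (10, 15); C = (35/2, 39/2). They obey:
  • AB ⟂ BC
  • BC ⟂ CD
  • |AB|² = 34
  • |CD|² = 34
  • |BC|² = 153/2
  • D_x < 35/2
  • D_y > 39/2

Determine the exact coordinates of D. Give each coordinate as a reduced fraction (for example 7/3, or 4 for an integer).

D = (29/2, 49/2)

1. D_x = 29/2  [[BC ⟂ CD ⇒ 15/2x+9/2y-219=0] ∩ [|D−(35/2, 39/2)|²=34]]
2. D_y = 49/2  [[BC ⟂ CD ⇒ 15/2x+9/2y-219=0] ∩ [|D−(35/2, 39/2)|²=34]]
   so D = (29/2, 49/2)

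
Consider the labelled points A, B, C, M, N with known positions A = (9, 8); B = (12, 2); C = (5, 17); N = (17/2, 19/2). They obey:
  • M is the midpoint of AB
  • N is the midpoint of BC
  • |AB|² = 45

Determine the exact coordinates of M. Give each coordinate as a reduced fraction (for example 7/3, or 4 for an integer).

M = (21/2, 5)

1. M_x = 21/2  [2·M = A+B = (9, 8)+(12, 2)]
2. M_y = 5  [2·M = A+B = (9, 8)+(12, 2)]
   so M = (21/2, 5)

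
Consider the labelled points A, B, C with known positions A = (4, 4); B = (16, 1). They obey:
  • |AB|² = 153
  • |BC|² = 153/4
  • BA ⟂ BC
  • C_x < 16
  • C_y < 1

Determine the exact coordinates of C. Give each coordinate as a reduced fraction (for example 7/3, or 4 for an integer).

C = (29/2, -5)

1. C_x = 29/2  [[BA ⟂ BC ⇒ -12x+3y+189=0] ∩ [|C−(16, 1)|²=153/4]]
2. C_y = -5  [[BA ⟂ BC ⇒ -12x+3y+189=0] ∩ [|C−(16, 1)|²=153/4]]
   so C = (29/2, -5)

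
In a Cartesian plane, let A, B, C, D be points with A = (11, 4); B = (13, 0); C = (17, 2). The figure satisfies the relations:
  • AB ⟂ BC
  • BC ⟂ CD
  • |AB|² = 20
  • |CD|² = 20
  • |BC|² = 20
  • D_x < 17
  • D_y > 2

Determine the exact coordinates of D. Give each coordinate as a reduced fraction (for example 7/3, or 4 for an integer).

1. D_x = 15  [[BC ⟂ CD ⇒ 4x+2y-72=0] ∩ [|D−(17, 2)|²=20]]
2. D_y = 6  [[BC ⟂ CD ⇒ 4x+2y-72=0] ∩ [|D−(17, 2)|²=20]]
   so D = (15, 6)

D = (15, 6)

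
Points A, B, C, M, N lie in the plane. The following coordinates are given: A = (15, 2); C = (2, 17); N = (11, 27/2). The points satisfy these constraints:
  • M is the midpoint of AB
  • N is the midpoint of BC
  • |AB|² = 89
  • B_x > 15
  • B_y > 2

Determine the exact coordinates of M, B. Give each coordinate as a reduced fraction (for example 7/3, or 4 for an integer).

1. B_x = 20  [B = 2·N−C = 2·(11, 27/2)−(2, 17)]
2. B_y = 10  [B = 2·N−C = 2·(11, 27/2)−(2, 17)]
   so B = (20, 10)
3. M_x = 35/2  [2·M = A+B = (15, 2)+(20, 10)]
4. M_y = 6  [2·M = A+B = (15, 2)+(20, 10)]
   so M = (35/2, 6)

M = (35/2, 6)
B = (20, 10)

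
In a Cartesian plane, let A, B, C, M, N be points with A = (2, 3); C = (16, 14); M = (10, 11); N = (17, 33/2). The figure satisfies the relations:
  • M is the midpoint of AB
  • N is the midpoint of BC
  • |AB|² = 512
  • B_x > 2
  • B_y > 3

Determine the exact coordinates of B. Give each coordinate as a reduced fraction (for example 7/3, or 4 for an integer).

B = (18, 19)

1. B_x = 18  [B = 2·M−A = 2·(10, 11)−(2, 3)]
2. B_y = 19  [B = 2·M−A = 2·(10, 11)−(2, 3)]
   so B = (18, 19)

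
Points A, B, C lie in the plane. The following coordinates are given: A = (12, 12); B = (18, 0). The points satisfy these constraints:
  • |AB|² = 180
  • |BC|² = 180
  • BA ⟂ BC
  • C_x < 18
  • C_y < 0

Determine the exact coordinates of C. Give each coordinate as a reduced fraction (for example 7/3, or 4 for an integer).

C = (6, -6)

1. C_x = 6  [[BA ⟂ BC ⇒ -6x+12y+108=0] ∩ [|C−(18, 0)|²=180]]
2. C_y = -6  [[BA ⟂ BC ⇒ -6x+12y+108=0] ∩ [|C−(18, 0)|²=180]]
   so C = (6, -6)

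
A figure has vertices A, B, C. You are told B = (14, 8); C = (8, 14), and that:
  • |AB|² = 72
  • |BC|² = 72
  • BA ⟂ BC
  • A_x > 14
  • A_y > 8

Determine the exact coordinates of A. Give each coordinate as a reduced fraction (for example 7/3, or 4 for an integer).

1. A_x = 20  [[BA ⟂ BC ⇒ -6x+6y+36=0] ∩ [|A−(14, 8)|²=72]]
2. A_y = 14  [[BA ⟂ BC ⇒ -6x+6y+36=0] ∩ [|A−(14, 8)|²=72]]
   so A = (20, 14)

A = (20, 14)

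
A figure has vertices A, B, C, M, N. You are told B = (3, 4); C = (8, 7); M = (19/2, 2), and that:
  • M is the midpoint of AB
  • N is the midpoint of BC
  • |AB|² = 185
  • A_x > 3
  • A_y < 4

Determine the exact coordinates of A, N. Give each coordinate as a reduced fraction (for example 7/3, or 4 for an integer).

1. A_x = 16  [A = 2·M−B = 2·(19/2, 2)−(3, 4)]
2. A_y = 0  [A = 2·M−B = 2·(19/2, 2)−(3, 4)]
   so A = (16, 0)
3. N_x = 11/2  [2·N = B+C = (3, 4)+(8, 7)]
4. N_y = 11/2  [2·N = B+C = (3, 4)+(8, 7)]
   so N = (11/2, 11/2)

A = (16, 0)
N = (11/2, 11/2)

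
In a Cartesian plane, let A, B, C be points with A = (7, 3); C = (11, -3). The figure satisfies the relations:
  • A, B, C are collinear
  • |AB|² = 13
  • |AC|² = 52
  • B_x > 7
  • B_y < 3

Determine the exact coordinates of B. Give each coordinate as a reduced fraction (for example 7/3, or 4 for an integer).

B = (9, 0)

1. B_x = 9  [[A, B, C are collinear ⇒ -6x-4y+54=0] ∩ [|B−(7, 3)|²=13]]
2. B_y = 0  [[A, B, C are collinear ⇒ -6x-4y+54=0] ∩ [|B−(7, 3)|²=13]]
   so B = (9, 0)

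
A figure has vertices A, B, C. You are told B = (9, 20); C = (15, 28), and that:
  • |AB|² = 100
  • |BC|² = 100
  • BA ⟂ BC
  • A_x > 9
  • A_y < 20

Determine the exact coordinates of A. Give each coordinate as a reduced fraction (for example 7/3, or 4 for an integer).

1. A_x = 17  [[BA ⟂ BC ⇒ 6x+8y-214=0] ∩ [|A−(9, 20)|²=100]]
2. A_y = 14  [[BA ⟂ BC ⇒ 6x+8y-214=0] ∩ [|A−(9, 20)|²=100]]
   so A = (17, 14)

A = (17, 14)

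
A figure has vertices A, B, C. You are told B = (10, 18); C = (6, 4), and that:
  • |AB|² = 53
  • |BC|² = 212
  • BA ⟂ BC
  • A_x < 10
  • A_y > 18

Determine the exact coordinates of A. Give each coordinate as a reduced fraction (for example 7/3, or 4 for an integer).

1. A_x = 3  [[BA ⟂ BC ⇒ -4x-14y+292=0] ∩ [|A−(10, 18)|²=53]]
2. A_y = 20  [[BA ⟂ BC ⇒ -4x-14y+292=0] ∩ [|A−(10, 18)|²=53]]
   so A = (3, 20)

A = (3, 20)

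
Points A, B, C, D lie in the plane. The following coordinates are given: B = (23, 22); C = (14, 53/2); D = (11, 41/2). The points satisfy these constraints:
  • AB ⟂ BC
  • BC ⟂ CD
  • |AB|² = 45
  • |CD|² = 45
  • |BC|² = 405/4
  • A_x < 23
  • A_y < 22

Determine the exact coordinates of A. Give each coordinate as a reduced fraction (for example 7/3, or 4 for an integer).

1. A_x = 20  [[AB ⟂ BC ⇒ 9x-9/2y-108=0] ∩ [|A−(23, 22)|²=45]]
2. A_y = 16  [[AB ⟂ BC ⇒ 9x-9/2y-108=0] ∩ [|A−(23, 22)|²=45]]
   so A = (20, 16)

A = (20, 16)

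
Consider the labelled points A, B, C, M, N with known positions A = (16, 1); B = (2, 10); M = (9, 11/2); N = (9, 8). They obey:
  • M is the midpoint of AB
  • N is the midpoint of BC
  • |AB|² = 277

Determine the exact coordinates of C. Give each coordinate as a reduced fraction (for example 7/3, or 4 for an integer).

C = (16, 6)

1. C_x = 16  [C = 2·N−B = 2·(9, 8)−(2, 10)]
2. C_y = 6  [C = 2·N−B = 2·(9, 8)−(2, 10)]
   so C = (16, 6)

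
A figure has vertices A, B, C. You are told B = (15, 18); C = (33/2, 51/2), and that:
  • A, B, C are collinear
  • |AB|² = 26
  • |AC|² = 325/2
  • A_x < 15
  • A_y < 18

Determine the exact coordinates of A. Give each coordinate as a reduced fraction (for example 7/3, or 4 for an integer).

A = (14, 13)

1. A_x = 14  [[A, B, C are collinear ⇒ -15/2x+3/2y+171/2=0] ∩ [|A−(15, 18)|²=26]]
2. A_y = 13  [[A, B, C are collinear ⇒ -15/2x+3/2y+171/2=0] ∩ [|A−(15, 18)|²=26]]
   so A = (14, 13)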